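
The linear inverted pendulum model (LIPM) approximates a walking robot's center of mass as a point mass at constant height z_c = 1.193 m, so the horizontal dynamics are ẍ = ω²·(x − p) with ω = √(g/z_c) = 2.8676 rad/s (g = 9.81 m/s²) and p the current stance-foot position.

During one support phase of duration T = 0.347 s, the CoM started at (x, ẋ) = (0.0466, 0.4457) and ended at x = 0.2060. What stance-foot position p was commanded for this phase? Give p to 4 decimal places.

ωT = 2.8676·0.347 = 0.995057; cosh(ωT) = 1.537291, sinh(ωT) = 1.167588
x(T) = p + (x₀−p)·cosh(ωT) + (ẋ₀/ω)·sinh(ωT) ⇒ p·(1 − cosh) = x(T) − x₀·cosh − (ẋ₀/ω)·sinh
numerator   = 0.2060 − (0.0466)·1.537291 − (0.4457/2.8676)·1.167588 = -0.047112
denominator = 1 − 1.537291 = -0.537291
p = -0.047112 / -0.537291 = 0.0877

p = 0.0877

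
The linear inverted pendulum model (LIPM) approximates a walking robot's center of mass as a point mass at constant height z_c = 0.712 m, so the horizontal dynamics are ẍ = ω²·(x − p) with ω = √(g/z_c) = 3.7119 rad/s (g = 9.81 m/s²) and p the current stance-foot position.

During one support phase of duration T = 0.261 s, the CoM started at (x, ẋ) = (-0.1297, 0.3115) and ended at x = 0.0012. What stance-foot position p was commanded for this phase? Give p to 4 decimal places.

p = -0.2012

ωT = 3.7119·0.261 = 0.968806; cosh(ωT) = 1.507166, sinh(ωT) = 1.127630
x(T) = p + (x₀−p)·cosh(ωT) + (ẋ₀/ω)·sinh(ωT) ⇒ p·(1 − cosh) = x(T) − x₀·cosh − (ẋ₀/ω)·sinh
numerator   = 0.0012 − (-0.1297)·1.507166 − (0.3115/3.7119)·1.127630 = 0.102050
denominator = 1 − 1.507166 = -0.507166
p = 0.102050 / -0.507166 = -0.2012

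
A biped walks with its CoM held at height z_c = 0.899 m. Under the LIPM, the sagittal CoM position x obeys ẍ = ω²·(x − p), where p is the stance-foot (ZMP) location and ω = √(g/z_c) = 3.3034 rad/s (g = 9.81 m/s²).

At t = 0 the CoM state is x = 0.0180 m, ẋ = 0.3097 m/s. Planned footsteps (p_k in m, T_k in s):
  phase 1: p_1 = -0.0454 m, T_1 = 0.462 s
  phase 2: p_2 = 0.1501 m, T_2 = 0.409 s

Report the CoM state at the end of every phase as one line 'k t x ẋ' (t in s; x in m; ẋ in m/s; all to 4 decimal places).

phase 1: p=-0.0454, T=0.462, ωT=1.526171, cosh=2.408947, sinh=2.191580; start (x,ẋ)=(0.018000, 0.309700) → end (x,ẋ)=(0.312792, 1.205046)
phase 2: p=0.1501, T=0.409, ωT=1.351091, cosh=2.060296, sinh=1.801339; start (x,ẋ)=(0.312792, 1.205046) → end (x,ẋ)=(1.142403, 3.450856)

1 0.4620 0.3128 1.2050
2 0.8710 1.1424 3.4509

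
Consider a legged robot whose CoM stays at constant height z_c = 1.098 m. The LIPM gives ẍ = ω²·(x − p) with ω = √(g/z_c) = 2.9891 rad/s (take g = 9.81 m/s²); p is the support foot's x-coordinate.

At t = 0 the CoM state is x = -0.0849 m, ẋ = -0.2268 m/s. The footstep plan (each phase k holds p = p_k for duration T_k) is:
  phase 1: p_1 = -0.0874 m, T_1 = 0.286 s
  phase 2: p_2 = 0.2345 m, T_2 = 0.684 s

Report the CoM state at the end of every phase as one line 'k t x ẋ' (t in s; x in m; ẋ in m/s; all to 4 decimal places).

1 0.2860 -0.1570 -0.3077
2 0.9700 -1.6940 -5.6528

phase 1: p=-0.0874, T=0.286, ωT=0.854883, cosh=1.388216, sinh=0.962883; start (x,ẋ)=(-0.084900, -0.226800) → end (x,ẋ)=(-0.156989, -0.307652)
phase 2: p=0.2345, T=0.684, ωT=2.044544, cosh=3.927539, sinh=3.798099; start (x,ẋ)=(-0.156989, -0.307652) → end (x,ẋ)=(-1.694005, -5.652848)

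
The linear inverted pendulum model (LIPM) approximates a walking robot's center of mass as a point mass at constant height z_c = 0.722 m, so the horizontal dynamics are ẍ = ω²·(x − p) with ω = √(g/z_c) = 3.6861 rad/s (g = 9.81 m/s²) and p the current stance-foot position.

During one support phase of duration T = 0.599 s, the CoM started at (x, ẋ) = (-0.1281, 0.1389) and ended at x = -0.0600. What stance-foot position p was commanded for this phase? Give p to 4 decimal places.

p = -0.1000

ωT = 3.6861·0.599 = 2.207974; cosh(ωT) = 4.603594, sinh(ωT) = 4.493671
x(T) = p + (x₀−p)·cosh(ωT) + (ẋ₀/ω)·sinh(ωT) ⇒ p·(1 − cosh) = x(T) − x₀·cosh − (ẋ₀/ω)·sinh
numerator   = -0.0600 − (-0.1281)·4.603594 − (0.1389/3.6861)·4.493671 = 0.360389
denominator = 1 − 4.603594 = -3.603594
p = 0.360389 / -3.603594 = -0.1000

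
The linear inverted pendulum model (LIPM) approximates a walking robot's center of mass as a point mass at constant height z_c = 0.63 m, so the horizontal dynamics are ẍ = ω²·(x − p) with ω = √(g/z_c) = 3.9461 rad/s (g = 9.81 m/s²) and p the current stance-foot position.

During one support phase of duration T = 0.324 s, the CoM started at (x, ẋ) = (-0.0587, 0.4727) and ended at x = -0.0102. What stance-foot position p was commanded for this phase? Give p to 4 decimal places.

ωT = 3.9461·0.324 = 1.278536; cosh(ωT) = 1.934912, sinh(ωT) = 1.656468
x(T) = p + (x₀−p)·cosh(ωT) + (ẋ₀/ω)·sinh(ωT) ⇒ p·(1 − cosh) = x(T) − x₀·cosh − (ẋ₀/ω)·sinh
numerator   = -0.0102 − (-0.0587)·1.934912 − (0.4727/3.9461)·1.656468 = -0.095048
denominator = 1 − 1.934912 = -0.934912
p = -0.095048 / -0.934912 = 0.1017

p = 0.1017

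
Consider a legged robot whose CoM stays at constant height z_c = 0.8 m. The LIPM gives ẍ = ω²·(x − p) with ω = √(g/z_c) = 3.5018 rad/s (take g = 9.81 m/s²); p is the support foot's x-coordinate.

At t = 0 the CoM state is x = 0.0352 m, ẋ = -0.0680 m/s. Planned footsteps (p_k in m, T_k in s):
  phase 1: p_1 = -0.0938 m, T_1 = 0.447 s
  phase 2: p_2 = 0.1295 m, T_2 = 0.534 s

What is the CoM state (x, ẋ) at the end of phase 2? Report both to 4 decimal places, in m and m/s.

x = 1.0910, ẋ = 3.4707

phase 1: p=-0.0938, T=0.447, ωT=1.565305, cosh=2.496578, sinh=2.287554; start (x,ẋ)=(0.035200, -0.068000) → end (x,ẋ)=(0.183838, 0.863594)
phase 2: p=0.1295, T=0.534, ωT=1.869961, cosh=3.321087, sinh=3.166958; start (x,ẋ)=(0.183838, 0.863594) → end (x,ẋ)=(1.090977, 3.470678)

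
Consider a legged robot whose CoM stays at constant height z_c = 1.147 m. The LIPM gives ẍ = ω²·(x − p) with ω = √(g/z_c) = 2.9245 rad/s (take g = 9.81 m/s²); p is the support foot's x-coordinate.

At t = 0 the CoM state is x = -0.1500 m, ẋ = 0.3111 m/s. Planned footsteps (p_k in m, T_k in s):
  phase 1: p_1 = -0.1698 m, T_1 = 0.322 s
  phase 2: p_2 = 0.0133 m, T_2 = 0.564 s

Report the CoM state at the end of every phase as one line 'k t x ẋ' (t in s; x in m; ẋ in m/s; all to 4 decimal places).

phase 1: p=-0.1698, T=0.322, ωT=0.941689, cosh=1.477139, sinh=1.087170; start (x,ẋ)=(-0.150000, 0.311100) → end (x,ẋ)=(-0.024903, 0.522491)
phase 2: p=0.0133, T=0.564, ωT=1.649418, cosh=2.698056, sinh=2.505894; start (x,ẋ)=(-0.024903, 0.522491) → end (x,ẋ)=(0.357930, 1.129742)

1 0.3220 -0.0249 0.5225
2 0.8860 0.3579 1.1297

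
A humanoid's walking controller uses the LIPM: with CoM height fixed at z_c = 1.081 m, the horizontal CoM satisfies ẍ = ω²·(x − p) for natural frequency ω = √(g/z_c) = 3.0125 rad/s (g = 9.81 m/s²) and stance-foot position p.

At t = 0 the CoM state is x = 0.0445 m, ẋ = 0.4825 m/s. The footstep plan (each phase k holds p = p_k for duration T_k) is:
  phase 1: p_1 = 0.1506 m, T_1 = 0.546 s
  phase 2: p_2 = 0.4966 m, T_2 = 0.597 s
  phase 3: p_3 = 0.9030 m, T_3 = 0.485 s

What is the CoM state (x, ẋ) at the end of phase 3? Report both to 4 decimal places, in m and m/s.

phase 1: p=0.1506, T=0.546, ωT=1.644825, cosh=2.686575, sinh=2.493528; start (x,ẋ)=(0.044500, 0.482500) → end (x,ẋ)=(0.264933, 0.499275)
phase 2: p=0.4966, T=0.597, ωT=1.798463, cosh=3.102953, sinh=2.937400; start (x,ẋ)=(0.264933, 0.499275) → end (x,ẋ)=(0.264576, -0.500776)
phase 3: p=0.9030, T=0.485, ωT=1.461063, cosh=2.271263, sinh=2.039274; start (x,ẋ)=(0.264576, -0.500776) → end (x,ẋ)=(-0.886023, -5.059431)

x = -0.8860, ẋ = -5.0594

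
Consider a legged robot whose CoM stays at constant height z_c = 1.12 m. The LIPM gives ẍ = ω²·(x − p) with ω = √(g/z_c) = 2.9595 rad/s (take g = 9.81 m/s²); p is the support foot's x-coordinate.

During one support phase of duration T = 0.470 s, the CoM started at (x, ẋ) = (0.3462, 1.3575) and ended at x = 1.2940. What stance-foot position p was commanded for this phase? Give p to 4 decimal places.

p = 0.2728

ωT = 2.9595·0.470 = 1.390965; cosh(ωT) = 2.133781, sinh(ωT) = 1.884946
x(T) = p + (x₀−p)·cosh(ωT) + (ẋ₀/ω)·sinh(ωT) ⇒ p·(1 − cosh) = x(T) − x₀·cosh − (ẋ₀/ω)·sinh
numerator   = 1.2940 − (0.3462)·2.133781 − (1.3575/2.9595)·1.884946 = -0.309325
denominator = 1 − 2.133781 = -1.133781
p = -0.309325 / -1.133781 = 0.2728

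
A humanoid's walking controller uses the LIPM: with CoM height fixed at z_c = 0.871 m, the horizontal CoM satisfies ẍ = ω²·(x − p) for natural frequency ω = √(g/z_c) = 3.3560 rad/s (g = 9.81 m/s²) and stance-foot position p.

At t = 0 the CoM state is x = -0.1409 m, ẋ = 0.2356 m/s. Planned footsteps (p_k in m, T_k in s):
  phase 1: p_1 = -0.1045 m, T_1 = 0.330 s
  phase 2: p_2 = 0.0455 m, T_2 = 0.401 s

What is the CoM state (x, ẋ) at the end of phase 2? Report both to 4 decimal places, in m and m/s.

phase 1: p=-0.1045, T=0.330, ωT=1.107480, cosh=1.678556, sinh=1.348165; start (x,ẋ)=(-0.140900, 0.235600) → end (x,ẋ)=(-0.070955, 0.230778)
phase 2: p=0.0455, T=0.401, ωT=1.345756, cosh=2.050716, sinh=1.790373; start (x,ẋ)=(-0.070955, 0.230778) → end (x,ẋ)=(-0.070199, -0.226457)

x = -0.0702, ẋ = -0.2265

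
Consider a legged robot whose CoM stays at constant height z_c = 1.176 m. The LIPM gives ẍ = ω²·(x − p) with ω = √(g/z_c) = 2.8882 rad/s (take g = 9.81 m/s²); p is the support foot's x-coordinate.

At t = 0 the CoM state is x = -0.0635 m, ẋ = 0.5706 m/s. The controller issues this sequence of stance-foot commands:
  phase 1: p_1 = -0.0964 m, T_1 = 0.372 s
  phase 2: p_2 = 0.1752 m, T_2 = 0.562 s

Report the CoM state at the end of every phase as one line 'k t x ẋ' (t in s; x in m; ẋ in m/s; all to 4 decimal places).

1 0.3720 0.2129 1.0558
2 0.9340 1.1649 3.0454

phase 1: p=-0.0964, T=0.372, ωT=1.074410, cosh=1.634882, sinh=1.293383; start (x,ẋ)=(-0.063500, 0.570600) → end (x,ẋ)=(0.212912, 1.055764)
phase 2: p=0.1752, T=0.562, ωT=1.623168, cosh=2.633199, sinh=2.435927; start (x,ẋ)=(0.212912, 1.055764) → end (x,ẋ)=(1.164940, 3.045354)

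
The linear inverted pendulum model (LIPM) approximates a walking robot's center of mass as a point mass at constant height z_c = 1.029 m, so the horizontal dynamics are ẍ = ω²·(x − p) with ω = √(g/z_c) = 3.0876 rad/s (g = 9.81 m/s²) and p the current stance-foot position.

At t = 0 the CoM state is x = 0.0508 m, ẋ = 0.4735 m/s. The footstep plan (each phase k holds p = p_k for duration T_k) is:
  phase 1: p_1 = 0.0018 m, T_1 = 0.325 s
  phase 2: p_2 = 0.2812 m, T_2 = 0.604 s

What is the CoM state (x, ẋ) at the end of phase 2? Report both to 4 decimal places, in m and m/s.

phase 1: p=0.0018, T=0.325, ωT=1.003470, cosh=1.547168, sinh=1.180563; start (x,ẋ)=(0.050800, 0.473500) → end (x,ẋ)=(0.258657, 0.911194)
phase 2: p=0.2812, T=0.604, ωT=1.864910, cosh=3.305134, sinh=3.150224; start (x,ẋ)=(0.258657, 0.911194) → end (x,ẋ)=(1.136367, 2.792350)

x = 1.1364, ẋ = 2.7923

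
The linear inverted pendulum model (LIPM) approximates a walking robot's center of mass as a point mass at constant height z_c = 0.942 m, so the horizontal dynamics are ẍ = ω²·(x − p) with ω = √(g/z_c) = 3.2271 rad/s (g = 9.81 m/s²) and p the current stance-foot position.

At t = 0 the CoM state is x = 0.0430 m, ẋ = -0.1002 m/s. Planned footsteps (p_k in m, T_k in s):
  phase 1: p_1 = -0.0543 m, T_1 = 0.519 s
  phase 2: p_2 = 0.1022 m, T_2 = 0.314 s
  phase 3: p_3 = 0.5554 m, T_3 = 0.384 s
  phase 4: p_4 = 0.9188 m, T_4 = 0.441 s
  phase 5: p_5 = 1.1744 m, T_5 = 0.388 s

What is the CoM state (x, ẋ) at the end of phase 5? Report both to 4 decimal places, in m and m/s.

phase 1: p=-0.0543, T=0.519, ωT=1.674865, cosh=2.762704, sinh=2.575370; start (x,ẋ)=(0.043000, -0.100200) → end (x,ẋ)=(0.134547, 0.531835)
phase 2: p=0.1022, T=0.314, ωT=1.013309, cosh=1.558859, sinh=1.195843; start (x,ẋ)=(0.134547, 0.531835) → end (x,ẋ)=(0.349703, 0.953886)
phase 3: p=0.5554, T=0.384, ωT=1.239206, cosh=1.871243, sinh=1.581629; start (x,ẋ)=(0.349703, 0.953886) → end (x,ẋ)=(0.637998, 0.735059)
phase 4: p=0.9188, T=0.441, ωT=1.423151, cosh=2.195566, sinh=1.954612; start (x,ẋ)=(0.637998, 0.735059) → end (x,ẋ)=(0.747497, -0.157350)
phase 5: p=1.1744, T=0.388, ωT=1.252115, cosh=1.891816, sinh=1.605916; start (x,ẋ)=(0.747497, -0.157350) → end (x,ẋ)=(0.288476, -2.510081)

x = 0.2885, ẋ = -2.5101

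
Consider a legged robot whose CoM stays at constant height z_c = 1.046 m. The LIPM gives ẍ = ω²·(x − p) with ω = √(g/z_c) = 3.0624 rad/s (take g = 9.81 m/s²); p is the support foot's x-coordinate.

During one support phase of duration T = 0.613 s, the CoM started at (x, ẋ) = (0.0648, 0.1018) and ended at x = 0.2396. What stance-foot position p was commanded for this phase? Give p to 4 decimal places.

p = 0.0355

ωT = 3.0624·0.613 = 1.877251; cosh(ωT) = 3.344263, sinh(ωT) = 3.191253
x(T) = p + (x₀−p)·cosh(ωT) + (ẋ₀/ω)·sinh(ωT) ⇒ p·(1 − cosh) = x(T) − x₀·cosh − (ẋ₀/ω)·sinh
numerator   = 0.2396 − (0.0648)·3.344263 − (0.1018/3.0624)·3.191253 = -0.083192
denominator = 1 − 3.344263 = -2.344263
p = -0.083192 / -2.344263 = 0.0355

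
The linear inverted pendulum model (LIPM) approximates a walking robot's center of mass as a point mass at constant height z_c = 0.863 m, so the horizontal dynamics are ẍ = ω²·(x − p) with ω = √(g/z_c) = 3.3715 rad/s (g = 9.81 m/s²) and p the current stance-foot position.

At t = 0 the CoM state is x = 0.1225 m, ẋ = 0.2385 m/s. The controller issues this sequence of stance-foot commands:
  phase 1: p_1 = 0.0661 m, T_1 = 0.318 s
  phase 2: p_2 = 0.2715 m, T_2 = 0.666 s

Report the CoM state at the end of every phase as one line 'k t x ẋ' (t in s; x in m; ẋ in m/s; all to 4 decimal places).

phase 1: p=0.0661, T=0.318, ωT=1.072137, cosh=1.631946, sinh=1.289670; start (x,ẋ)=(0.122500, 0.238500) → end (x,ẋ)=(0.249373, 0.634453)
phase 2: p=0.2715, T=0.666, ωT=2.245419, cosh=4.775128, sinh=4.669244; start (x,ẋ)=(0.249373, 0.634453) → end (x,ẋ)=(1.044506, 2.681265)

1 0.3180 0.2494 0.6345
2 0.9840 1.0445 2.6813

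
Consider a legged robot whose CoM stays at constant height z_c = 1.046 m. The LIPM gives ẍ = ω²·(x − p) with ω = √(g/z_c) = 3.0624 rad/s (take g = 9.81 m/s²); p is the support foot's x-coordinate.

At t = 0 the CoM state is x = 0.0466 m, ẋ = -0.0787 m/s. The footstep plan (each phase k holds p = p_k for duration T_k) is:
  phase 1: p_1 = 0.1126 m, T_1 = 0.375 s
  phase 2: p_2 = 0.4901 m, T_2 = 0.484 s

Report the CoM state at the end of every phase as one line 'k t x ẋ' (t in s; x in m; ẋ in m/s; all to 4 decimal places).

phase 1: p=0.1126, T=0.375, ωT=1.148400, cosh=1.735144, sinh=1.418000; start (x,ẋ)=(0.046600, -0.078700) → end (x,ẋ)=(-0.038360, -0.423160)
phase 2: p=0.4901, T=0.484, ωT=1.482202, cosh=2.314882, sinh=2.087745; start (x,ẋ)=(-0.038360, -0.423160) → end (x,ẋ)=(-1.021706, -4.358283)

1 0.3750 -0.0384 -0.4232
2 0.8590 -1.0217 -4.3583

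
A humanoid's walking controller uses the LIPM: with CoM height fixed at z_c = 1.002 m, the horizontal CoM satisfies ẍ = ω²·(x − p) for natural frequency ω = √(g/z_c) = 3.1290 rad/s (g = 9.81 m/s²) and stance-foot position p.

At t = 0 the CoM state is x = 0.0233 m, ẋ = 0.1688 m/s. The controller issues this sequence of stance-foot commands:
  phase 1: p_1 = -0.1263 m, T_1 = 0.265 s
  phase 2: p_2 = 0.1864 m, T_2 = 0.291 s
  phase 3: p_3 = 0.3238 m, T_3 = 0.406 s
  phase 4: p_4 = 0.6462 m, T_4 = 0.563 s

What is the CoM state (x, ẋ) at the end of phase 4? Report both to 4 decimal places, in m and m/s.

phase 1: p=-0.1263, T=0.265, ωT=0.829185, cosh=1.363928, sinh=0.927523; start (x,ẋ)=(0.023300, 0.168800) → end (x,ẋ)=(0.127781, 0.664403)
phase 2: p=0.1864, T=0.291, ωT=0.910539, cosh=1.443985, sinh=1.041677; start (x,ẋ)=(0.127781, 0.664403) → end (x,ẋ)=(0.322941, 0.768323)
phase 3: p=0.3238, T=0.406, ωT=1.270374, cosh=1.921456, sinh=1.640729; start (x,ẋ)=(0.322941, 0.768323) → end (x,ẋ)=(0.725029, 1.471890)
phase 4: p=0.6462, T=0.563, ωT=1.761627, cosh=2.996834, sinh=2.825068; start (x,ẋ)=(0.725029, 1.471890) → end (x,ẋ)=(2.211359, 5.107834)

x = 2.2114, ẋ = 5.1078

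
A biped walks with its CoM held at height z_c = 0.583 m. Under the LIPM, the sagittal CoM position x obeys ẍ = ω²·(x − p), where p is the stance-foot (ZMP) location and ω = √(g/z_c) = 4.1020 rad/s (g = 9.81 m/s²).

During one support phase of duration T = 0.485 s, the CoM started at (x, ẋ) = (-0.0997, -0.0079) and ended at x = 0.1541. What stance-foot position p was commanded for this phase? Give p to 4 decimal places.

ωT = 4.1020·0.485 = 1.989470; cosh(ωT) = 3.724213, sinh(ωT) = 3.587445
x(T) = p + (x₀−p)·cosh(ωT) + (ẋ₀/ω)·sinh(ωT) ⇒ p·(1 − cosh) = x(T) − x₀·cosh − (ẋ₀/ω)·sinh
numerator   = 0.1541 − (-0.0997)·3.724213 − (-0.0079/4.1020)·3.587445 = 0.532313
denominator = 1 − 3.724213 = -2.724213
p = 0.532313 / -2.724213 = -0.1954

p = -0.1954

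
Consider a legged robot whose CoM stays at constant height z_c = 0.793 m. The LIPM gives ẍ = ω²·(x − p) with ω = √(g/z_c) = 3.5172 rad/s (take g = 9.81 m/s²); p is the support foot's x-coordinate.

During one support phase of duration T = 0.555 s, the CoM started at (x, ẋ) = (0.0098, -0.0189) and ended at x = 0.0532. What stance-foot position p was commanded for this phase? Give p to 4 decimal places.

p = -0.0141

ωT = 3.5172·0.555 = 1.952046; cosh(ωT) = 3.592533, sinh(ωT) = 3.450550
x(T) = p + (x₀−p)·cosh(ωT) + (ẋ₀/ω)·sinh(ωT) ⇒ p·(1 − cosh) = x(T) − x₀·cosh − (ẋ₀/ω)·sinh
numerator   = 0.0532 − (0.0098)·3.592533 − (-0.0189/3.5172)·3.450550 = 0.036535
denominator = 1 − 3.592533 = -2.592533
p = 0.036535 / -2.592533 = -0.0141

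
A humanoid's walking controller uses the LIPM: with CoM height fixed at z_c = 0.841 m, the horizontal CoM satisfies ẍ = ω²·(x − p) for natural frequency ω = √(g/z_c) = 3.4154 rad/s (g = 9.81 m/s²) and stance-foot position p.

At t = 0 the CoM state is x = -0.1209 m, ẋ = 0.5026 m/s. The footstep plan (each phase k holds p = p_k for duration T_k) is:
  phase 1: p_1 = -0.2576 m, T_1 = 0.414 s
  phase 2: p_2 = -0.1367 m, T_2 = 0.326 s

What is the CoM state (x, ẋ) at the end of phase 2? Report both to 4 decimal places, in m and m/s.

x = 1.4360, ẋ = 5.5100

phase 1: p=-0.2576, T=0.414, ωT=1.413976, cosh=2.177723, sinh=1.934549; start (x,ẋ)=(-0.120900, 0.502600) → end (x,ẋ)=(0.324777, 1.997736)
phase 2: p=-0.1367, T=0.326, ωT=1.113420, cosh=1.686594, sinh=1.358161; start (x,ẋ)=(0.324777, 1.997736) → end (x,ẋ)=(1.436040, 5.510006)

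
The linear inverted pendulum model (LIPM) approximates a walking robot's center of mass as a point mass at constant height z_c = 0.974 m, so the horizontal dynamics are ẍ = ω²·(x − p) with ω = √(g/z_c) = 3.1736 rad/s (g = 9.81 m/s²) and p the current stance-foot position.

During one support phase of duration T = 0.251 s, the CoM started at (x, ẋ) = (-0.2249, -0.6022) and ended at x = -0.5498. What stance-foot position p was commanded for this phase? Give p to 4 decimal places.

p = 0.2453

ωT = 3.1736·0.251 = 0.796574; cosh(ωT) = 1.334400, sinh(ωT) = 0.883529
x(T) = p + (x₀−p)·cosh(ωT) + (ẋ₀/ω)·sinh(ωT) ⇒ p·(1 − cosh) = x(T) − x₀·cosh − (ẋ₀/ω)·sinh
numerator   = -0.5498 − (-0.2249)·1.334400 − (-0.6022/3.1736)·0.883529 = -0.082041
denominator = 1 − 1.334400 = -0.334400
p = -0.082041 / -0.334400 = 0.2453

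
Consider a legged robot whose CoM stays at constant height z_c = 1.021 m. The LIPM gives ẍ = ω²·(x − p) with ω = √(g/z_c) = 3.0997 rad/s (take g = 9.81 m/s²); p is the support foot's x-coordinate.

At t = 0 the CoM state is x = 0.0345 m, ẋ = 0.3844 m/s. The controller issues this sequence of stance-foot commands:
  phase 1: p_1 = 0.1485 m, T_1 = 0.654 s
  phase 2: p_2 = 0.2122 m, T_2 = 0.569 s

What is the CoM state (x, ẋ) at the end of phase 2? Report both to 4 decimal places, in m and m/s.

phase 1: p=0.1485, T=0.654, ωT=2.027204, cosh=3.862264, sinh=3.730561; start (x,ẋ)=(0.034500, 0.384400) → end (x,ẋ)=(0.170836, 0.166402)
phase 2: p=0.2122, T=0.569, ωT=1.763729, cosh=3.002779, sinh=2.831375; start (x,ẋ)=(0.170836, 0.166402) → end (x,ẋ)=(0.239991, 0.136642)

x = 0.2400, ẋ = 0.1366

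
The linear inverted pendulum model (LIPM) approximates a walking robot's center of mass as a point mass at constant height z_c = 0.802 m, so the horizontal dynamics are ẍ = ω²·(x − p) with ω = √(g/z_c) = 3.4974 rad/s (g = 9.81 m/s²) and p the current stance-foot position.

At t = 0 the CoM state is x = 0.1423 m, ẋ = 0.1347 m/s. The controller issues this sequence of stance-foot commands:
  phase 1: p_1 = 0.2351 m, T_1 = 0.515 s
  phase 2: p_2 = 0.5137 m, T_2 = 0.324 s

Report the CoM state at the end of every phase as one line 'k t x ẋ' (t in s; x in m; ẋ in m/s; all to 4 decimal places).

phase 1: p=0.2351, T=0.515, ωT=1.801161, cosh=3.110891, sinh=2.945784; start (x,ẋ)=(0.142300, 0.134700) → end (x,ẋ)=(0.059864, -0.537043)
phase 2: p=0.5137, T=0.324, ωT=1.133158, cosh=1.713731, sinh=1.391716; start (x,ẋ)=(0.059864, -0.537043) → end (x,ẋ)=(-0.477757, -3.129342)

1 0.5150 0.0599 -0.5370
2 0.8390 -0.4778 -3.1293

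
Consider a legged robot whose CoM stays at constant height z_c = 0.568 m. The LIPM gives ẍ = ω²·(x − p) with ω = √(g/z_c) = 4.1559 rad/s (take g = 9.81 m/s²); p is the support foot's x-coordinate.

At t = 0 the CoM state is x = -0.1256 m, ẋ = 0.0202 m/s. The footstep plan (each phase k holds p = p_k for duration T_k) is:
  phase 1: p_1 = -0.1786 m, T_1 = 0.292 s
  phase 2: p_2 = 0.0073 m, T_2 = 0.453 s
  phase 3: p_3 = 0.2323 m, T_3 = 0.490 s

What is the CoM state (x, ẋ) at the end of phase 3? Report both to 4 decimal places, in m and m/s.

x = -0.4241, ẋ = -2.5919

phase 1: p=-0.1786, T=0.292, ωT=1.213523, cosh=1.831234, sinh=1.534085; start (x,ẋ)=(-0.125600, 0.020200) → end (x,ẋ)=(-0.074088, 0.374893)
phase 2: p=0.0073, T=0.453, ωT=1.882623, cosh=3.361453, sinh=3.209262; start (x,ẋ)=(-0.074088, 0.374893) → end (x,ẋ)=(0.023217, 0.174681)
phase 3: p=0.2323, T=0.490, ωT=2.036391, cosh=3.896701, sinh=3.766202; start (x,ẋ)=(0.023217, 0.174681) → end (x,ẋ)=(-0.424134, -2.591884)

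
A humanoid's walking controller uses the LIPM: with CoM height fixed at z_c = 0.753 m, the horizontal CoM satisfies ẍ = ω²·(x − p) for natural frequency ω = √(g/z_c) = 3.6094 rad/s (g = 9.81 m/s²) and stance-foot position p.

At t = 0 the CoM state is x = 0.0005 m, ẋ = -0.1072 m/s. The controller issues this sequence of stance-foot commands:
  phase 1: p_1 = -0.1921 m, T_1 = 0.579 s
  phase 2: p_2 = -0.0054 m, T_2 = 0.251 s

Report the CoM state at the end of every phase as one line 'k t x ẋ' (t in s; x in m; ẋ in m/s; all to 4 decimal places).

1 0.5790 0.4801 2.3268
2 0.8300 1.3606 5.1625

phase 1: p=-0.1921, T=0.579, ωT=2.089843, cosh=4.103675, sinh=3.979968; start (x,ẋ)=(0.000500, -0.107200) → end (x,ẋ)=(0.480062, 2.326842)
phase 2: p=-0.0054, T=0.251, ωT=0.905959, cosh=1.439229, sinh=1.035075; start (x,ẋ)=(0.480062, 2.326842) → end (x,ẋ)=(1.360564, 5.162545)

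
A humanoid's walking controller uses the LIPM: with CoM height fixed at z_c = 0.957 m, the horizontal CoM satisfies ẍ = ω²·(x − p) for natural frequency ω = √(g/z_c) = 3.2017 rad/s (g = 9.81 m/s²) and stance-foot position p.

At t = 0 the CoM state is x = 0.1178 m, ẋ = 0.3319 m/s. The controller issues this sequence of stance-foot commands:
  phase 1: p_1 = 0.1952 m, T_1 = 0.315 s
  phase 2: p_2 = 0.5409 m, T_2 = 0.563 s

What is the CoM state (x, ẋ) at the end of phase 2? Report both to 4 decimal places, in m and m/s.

phase 1: p=0.1952, T=0.315, ωT=1.008536, cosh=1.553168, sinh=1.188415; start (x,ẋ)=(0.117800, 0.331900) → end (x,ẋ)=(0.198180, 0.220993)
phase 2: p=0.5409, T=0.563, ωT=1.802557, cosh=3.115007, sinh=2.950130; start (x,ẋ)=(0.198180, 0.220993) → end (x,ẋ)=(-0.323045, -2.548740)

x = -0.3230, ẋ = -2.5487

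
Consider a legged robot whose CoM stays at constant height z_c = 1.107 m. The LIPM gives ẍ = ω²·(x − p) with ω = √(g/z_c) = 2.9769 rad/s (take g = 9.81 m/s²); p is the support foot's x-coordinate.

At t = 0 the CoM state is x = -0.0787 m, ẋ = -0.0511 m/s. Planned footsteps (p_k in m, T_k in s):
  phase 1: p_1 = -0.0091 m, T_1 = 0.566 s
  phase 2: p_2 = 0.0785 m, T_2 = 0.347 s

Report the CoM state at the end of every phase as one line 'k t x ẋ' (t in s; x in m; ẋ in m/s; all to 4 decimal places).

1 0.5660 -0.2479 -0.6819
2 0.9130 -0.7191 -2.2711

phase 1: p=-0.0091, T=0.566, ωT=1.684925, cosh=2.788753, sinh=2.603295; start (x,ẋ)=(-0.078700, -0.051100) → end (x,ẋ)=(-0.247884, -0.681888)
phase 2: p=0.0785, T=0.347, ωT=1.032984, cosh=1.582690, sinh=1.226747; start (x,ẋ)=(-0.247884, -0.681888) → end (x,ẋ)=(-0.719063, -2.271141)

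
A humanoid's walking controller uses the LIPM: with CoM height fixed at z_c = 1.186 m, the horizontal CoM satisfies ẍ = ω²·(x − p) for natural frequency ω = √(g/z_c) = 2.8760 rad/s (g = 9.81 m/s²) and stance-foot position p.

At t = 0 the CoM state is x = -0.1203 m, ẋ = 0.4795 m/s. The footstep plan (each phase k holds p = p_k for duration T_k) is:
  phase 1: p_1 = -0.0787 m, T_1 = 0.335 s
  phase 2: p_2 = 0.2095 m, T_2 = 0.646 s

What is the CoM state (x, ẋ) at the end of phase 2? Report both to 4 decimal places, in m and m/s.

phase 1: p=-0.0787, T=0.335, ωT=0.963460, cosh=1.501159, sinh=1.119589; start (x,ẋ)=(-0.120300, 0.479500) → end (x,ẋ)=(0.045515, 0.585857)
phase 2: p=0.2095, T=0.646, ωT=1.857896, cosh=3.283118, sinh=3.127117; start (x,ẋ)=(0.045515, 0.585857) → end (x,ẋ)=(0.308128, 0.448621)

x = 0.3081, ẋ = 0.4486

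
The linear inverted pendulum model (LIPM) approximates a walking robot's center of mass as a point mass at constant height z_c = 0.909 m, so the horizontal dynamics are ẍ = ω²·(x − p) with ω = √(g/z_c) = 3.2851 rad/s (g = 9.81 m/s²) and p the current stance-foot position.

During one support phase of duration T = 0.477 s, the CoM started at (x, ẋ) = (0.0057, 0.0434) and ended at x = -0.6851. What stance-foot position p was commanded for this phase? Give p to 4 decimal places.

p = 0.4863

ωT = 3.2851·0.477 = 1.566993; cosh(ωT) = 2.500443, sinh(ωT) = 2.291772
x(T) = p + (x₀−p)·cosh(ωT) + (ẋ₀/ω)·sinh(ωT) ⇒ p·(1 − cosh) = x(T) − x₀·cosh − (ẋ₀/ω)·sinh
numerator   = -0.6851 − (0.0057)·2.500443 − (0.0434/3.2851)·2.291772 = -0.729630
denominator = 1 − 2.500443 = -1.500443
p = -0.729630 / -1.500443 = 0.4863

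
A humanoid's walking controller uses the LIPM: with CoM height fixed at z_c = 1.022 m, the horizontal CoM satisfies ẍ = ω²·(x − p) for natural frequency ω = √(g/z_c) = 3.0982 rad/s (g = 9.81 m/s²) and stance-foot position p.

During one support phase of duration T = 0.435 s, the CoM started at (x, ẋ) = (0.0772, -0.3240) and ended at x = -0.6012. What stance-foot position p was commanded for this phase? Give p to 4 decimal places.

p = 0.5427

ωT = 3.0982·0.435 = 1.347717; cosh(ωT) = 2.054231, sinh(ωT) = 1.794398
x(T) = p + (x₀−p)·cosh(ωT) + (ẋ₀/ω)·sinh(ωT) ⇒ p·(1 − cosh) = x(T) − x₀·cosh − (ẋ₀/ω)·sinh
numerator   = -0.6012 − (0.0772)·2.054231 − (-0.3240/3.0982)·1.794398 = -0.572134
denominator = 1 − 2.054231 = -1.054231
p = -0.572134 / -1.054231 = 0.5427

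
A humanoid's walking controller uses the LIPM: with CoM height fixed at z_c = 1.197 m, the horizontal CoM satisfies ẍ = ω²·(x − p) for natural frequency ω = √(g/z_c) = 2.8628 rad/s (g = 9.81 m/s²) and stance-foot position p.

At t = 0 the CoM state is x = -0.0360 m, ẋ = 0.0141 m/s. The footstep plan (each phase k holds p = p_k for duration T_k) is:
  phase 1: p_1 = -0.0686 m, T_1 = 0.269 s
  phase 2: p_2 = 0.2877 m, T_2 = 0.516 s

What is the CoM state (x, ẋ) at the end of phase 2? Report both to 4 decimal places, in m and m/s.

phase 1: p=-0.0686, T=0.269, ωT=0.770093, cosh=1.311469, sinh=0.848499; start (x,ẋ)=(-0.036000, 0.014100) → end (x,ẋ)=(-0.021667, 0.097680)
phase 2: p=0.2877, T=0.516, ωT=1.477205, cosh=2.304479, sinh=2.076204; start (x,ẋ)=(-0.021667, 0.097680) → end (x,ẋ)=(-0.354389, -1.613702)

x = -0.3544, ẋ = -1.6137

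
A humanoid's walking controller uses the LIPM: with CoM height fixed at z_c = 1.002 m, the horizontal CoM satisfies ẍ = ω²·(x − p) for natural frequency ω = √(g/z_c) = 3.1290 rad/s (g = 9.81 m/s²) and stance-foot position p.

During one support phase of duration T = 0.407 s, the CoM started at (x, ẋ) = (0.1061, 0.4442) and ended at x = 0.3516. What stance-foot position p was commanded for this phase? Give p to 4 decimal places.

ωT = 3.1290·0.407 = 1.273503; cosh(ωT) = 1.926599, sinh(ωT) = 1.646749
x(T) = p + (x₀−p)·cosh(ωT) + (ẋ₀/ω)·sinh(ωT) ⇒ p·(1 − cosh) = x(T) − x₀·cosh − (ẋ₀/ω)·sinh
numerator   = 0.3516 − (0.1061)·1.926599 − (0.4442/3.1290)·1.646749 = -0.086588
denominator = 1 − 1.926599 = -0.926599
p = -0.086588 / -0.926599 = 0.0934

p = 0.0934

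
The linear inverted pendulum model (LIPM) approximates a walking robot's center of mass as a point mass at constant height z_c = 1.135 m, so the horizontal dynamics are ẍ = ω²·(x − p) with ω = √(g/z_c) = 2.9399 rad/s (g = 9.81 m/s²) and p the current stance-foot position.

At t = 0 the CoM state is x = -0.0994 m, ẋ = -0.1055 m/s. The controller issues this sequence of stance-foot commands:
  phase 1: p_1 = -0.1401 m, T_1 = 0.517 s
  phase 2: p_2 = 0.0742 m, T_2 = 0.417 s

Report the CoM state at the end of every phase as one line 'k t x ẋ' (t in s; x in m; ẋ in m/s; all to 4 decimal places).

1 0.5170 -0.1207 0.0077
2 0.9340 -0.2824 -0.8779

phase 1: p=-0.1401, T=0.517, ωT=1.519928, cosh=2.395312, sinh=2.176585; start (x,ẋ)=(-0.099400, -0.105500) → end (x,ẋ)=(-0.120719, 0.007731)
phase 2: p=0.0742, T=0.417, ωT=1.225938, cosh=1.850422, sinh=1.556940; start (x,ẋ)=(-0.120719, 0.007731) → end (x,ẋ)=(-0.282387, -0.877885)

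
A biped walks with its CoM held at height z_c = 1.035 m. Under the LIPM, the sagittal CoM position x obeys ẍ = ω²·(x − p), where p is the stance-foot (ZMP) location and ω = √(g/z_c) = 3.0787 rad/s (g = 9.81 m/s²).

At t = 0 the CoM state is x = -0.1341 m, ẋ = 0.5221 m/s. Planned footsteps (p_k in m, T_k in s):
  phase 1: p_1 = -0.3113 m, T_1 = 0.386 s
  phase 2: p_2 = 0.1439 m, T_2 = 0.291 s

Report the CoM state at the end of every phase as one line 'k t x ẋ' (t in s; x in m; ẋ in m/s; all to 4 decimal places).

phase 1: p=-0.3113, T=0.386, ωT=1.188378, cosh=1.793235, sinh=1.488520; start (x,ẋ)=(-0.134100, 0.522100) → end (x,ẋ)=(0.258891, 1.748303)
phase 2: p=0.1439, T=0.291, ωT=0.895902, cosh=1.428891, sinh=1.020652; start (x,ẋ)=(0.258891, 1.748303) → end (x,ẋ)=(0.887808, 2.859470)

1 0.3860 0.2589 1.7483
2 0.6770 0.8878 2.8595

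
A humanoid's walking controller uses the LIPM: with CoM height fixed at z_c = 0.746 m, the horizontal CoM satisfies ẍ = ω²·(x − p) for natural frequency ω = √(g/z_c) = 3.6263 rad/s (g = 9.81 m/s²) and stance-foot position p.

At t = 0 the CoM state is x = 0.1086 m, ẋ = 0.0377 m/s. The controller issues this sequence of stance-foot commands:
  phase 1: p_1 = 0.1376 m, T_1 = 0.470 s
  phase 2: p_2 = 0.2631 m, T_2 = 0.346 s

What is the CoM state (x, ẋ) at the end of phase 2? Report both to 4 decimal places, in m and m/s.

phase 1: p=0.1376, T=0.470, ωT=1.704361, cosh=2.839880, sinh=2.657991; start (x,ẋ)=(0.108600, 0.037700) → end (x,ẋ)=(0.082877, -0.172458)
phase 2: p=0.2631, T=0.346, ωT=1.254700, cosh=1.895973, sinh=1.610812; start (x,ẋ)=(0.082877, -0.172458) → end (x,ẋ)=(-0.155205, -1.379712)

x = -0.1552, ẋ = -1.3797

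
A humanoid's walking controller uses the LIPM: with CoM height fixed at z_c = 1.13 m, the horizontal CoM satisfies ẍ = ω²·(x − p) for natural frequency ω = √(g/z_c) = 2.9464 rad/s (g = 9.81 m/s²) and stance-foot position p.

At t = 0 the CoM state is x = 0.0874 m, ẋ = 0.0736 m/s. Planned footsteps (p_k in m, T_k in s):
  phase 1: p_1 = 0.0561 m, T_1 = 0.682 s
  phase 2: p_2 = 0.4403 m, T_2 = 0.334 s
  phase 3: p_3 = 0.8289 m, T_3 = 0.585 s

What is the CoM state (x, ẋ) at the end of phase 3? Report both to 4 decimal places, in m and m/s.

x = -0.0407, ẋ = -2.2825

phase 1: p=0.0561, T=0.682, ωT=2.009445, cosh=3.796619, sinh=3.662556; start (x,ẋ)=(0.087400, 0.073600) → end (x,ẋ)=(0.266423, 0.617201)
phase 2: p=0.4403, T=0.334, ωT=0.984098, cosh=1.524586, sinh=1.150810; start (x,ẋ)=(0.266423, 0.617201) → end (x,ẋ)=(0.416278, 0.351404)
phase 3: p=0.8289, T=0.585, ωT=1.723644, cosh=2.891665, sinh=2.713250; start (x,ẋ)=(0.416278, 0.351404) → end (x,ẋ)=(-0.040668, -2.282493)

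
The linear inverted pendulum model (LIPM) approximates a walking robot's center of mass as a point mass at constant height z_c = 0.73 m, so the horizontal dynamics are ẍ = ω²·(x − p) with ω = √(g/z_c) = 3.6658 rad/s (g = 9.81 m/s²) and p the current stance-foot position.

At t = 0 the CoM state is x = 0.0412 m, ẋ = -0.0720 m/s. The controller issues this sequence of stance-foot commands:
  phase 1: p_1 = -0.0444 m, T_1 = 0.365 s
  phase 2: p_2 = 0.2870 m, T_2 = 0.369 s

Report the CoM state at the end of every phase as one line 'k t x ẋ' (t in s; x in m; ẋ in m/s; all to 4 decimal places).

phase 1: p=-0.0444, T=0.365, ωT=1.338017, cosh=2.036922, sinh=1.774556; start (x,ẋ)=(0.041200, -0.072000) → end (x,ẋ)=(0.095106, 0.410184)
phase 2: p=0.2870, T=0.369, ωT=1.352680, cosh=2.063162, sinh=1.804616; start (x,ẋ)=(0.095106, 0.410184) → end (x,ẋ)=(0.093020, -0.423169)

1 0.3650 0.0951 0.4102
2 0.7340 0.0930 -0.4232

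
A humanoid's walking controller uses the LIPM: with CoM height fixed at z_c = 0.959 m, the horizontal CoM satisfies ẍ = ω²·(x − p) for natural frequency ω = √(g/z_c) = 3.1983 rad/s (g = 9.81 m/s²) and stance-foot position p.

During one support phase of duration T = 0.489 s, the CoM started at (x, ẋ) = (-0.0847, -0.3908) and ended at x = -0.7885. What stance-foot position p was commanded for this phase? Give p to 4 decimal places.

ωT = 3.1983·0.489 = 1.563969; cosh(ωT) = 2.493524, sinh(ωT) = 2.284221
x(T) = p + (x₀−p)·cosh(ωT) + (ẋ₀/ω)·sinh(ωT) ⇒ p·(1 − cosh) = x(T) − x₀·cosh − (ẋ₀/ω)·sinh
numerator   = -0.7885 − (-0.0847)·2.493524 − (-0.3908/3.1983)·2.284221 = -0.298190
denominator = 1 − 2.493524 = -1.493524
p = -0.298190 / -1.493524 = 0.1997

p = 0.1997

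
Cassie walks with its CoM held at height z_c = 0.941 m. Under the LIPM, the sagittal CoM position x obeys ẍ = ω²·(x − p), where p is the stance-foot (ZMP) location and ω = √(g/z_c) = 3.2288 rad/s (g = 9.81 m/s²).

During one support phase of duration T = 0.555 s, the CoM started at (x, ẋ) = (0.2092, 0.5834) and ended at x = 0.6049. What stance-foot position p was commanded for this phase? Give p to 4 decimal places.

p = 0.2723

ωT = 3.2288·0.555 = 1.791984; cosh(ωT) = 3.083988, sinh(ωT) = 2.917359
x(T) = p + (x₀−p)·cosh(ωT) + (ẋ₀/ω)·sinh(ωT) ⇒ p·(1 − cosh) = x(T) − x₀·cosh − (ẋ₀/ω)·sinh
numerator   = 0.6049 − (0.2092)·3.083988 − (0.5834/3.2288)·2.917359 = -0.567397
denominator = 1 − 3.083988 = -2.083988
p = -0.567397 / -2.083988 = 0.2723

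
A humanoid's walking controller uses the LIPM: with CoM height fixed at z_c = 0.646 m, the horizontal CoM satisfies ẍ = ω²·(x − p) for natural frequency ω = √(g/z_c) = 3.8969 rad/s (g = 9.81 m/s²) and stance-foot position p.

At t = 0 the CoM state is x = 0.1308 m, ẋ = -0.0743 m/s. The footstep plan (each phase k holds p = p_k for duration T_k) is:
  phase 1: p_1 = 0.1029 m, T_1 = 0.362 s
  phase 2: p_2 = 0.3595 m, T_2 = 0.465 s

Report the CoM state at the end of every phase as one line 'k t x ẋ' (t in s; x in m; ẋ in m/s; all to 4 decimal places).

1 0.3620 0.1267 0.0482
2 0.8270 -0.3353 -2.5514

phase 1: p=0.1029, T=0.362, ωT=1.410678, cosh=2.171355, sinh=1.927377; start (x,ẋ)=(0.130800, -0.074300) → end (x,ẋ)=(0.126733, 0.048220)
phase 2: p=0.3595, T=0.465, ωT=1.812059, cosh=3.143178, sinh=2.979861; start (x,ẋ)=(0.126733, 0.048220) → end (x,ẋ)=(-0.335257, -2.551383)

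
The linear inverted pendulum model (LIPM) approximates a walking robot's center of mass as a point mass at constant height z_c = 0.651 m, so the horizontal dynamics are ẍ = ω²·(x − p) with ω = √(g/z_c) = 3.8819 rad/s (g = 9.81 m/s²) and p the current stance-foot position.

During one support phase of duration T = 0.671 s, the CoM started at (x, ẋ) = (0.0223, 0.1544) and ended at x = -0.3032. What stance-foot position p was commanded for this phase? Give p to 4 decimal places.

ωT = 3.8819·0.671 = 2.604755; cosh(ωT) = 6.800915, sinh(ωT) = 6.726994
x(T) = p + (x₀−p)·cosh(ωT) + (ẋ₀/ω)·sinh(ωT) ⇒ p·(1 − cosh) = x(T) − x₀·cosh − (ẋ₀/ω)·sinh
numerator   = -0.3032 − (0.0223)·6.800915 − (0.1544/3.8819)·6.726994 = -0.722422
denominator = 1 − 6.800915 = -5.800915
p = -0.722422 / -5.800915 = 0.1245

p = 0.1245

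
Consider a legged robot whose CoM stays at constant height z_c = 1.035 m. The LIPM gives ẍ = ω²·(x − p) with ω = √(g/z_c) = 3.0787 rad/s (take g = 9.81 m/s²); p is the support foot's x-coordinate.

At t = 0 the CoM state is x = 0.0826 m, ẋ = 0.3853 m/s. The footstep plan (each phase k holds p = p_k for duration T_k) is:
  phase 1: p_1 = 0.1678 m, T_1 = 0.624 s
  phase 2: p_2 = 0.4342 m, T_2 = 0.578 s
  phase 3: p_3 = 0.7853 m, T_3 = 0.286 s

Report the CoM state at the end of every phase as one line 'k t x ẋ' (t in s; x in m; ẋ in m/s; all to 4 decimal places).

1 0.6240 0.2888 0.4674
2 1.2020 0.4281 0.1356
3 1.4880 0.3244 -0.9067

phase 1: p=0.1678, T=0.624, ωT=1.921109, cosh=3.487485, sinh=3.341041; start (x,ẋ)=(0.082600, 0.385300) → end (x,ẋ)=(0.288798, 0.467356)
phase 2: p=0.4342, T=0.578, ωT=1.779489, cosh=3.047775, sinh=2.879050; start (x,ẋ)=(0.288798, 0.467356) → end (x,ẋ)=(0.428096, 0.135592)
phase 3: p=0.7853, T=0.286, ωT=0.880508, cosh=1.413349, sinh=0.998777; start (x,ẋ)=(0.428096, 0.135592) → end (x,ẋ)=(0.324435, -0.906738)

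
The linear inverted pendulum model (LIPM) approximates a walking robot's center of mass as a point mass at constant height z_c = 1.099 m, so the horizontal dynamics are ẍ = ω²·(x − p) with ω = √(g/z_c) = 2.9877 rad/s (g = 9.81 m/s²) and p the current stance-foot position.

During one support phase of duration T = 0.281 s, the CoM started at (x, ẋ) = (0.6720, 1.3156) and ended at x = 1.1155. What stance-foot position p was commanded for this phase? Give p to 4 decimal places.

p = 0.5948

ωT = 2.9877·0.281 = 0.839544; cosh(ωT) = 1.373609, sinh(ωT) = 0.941701
x(T) = p + (x₀−p)·cosh(ωT) + (ẋ₀/ω)·sinh(ωT) ⇒ p·(1 − cosh) = x(T) − x₀·cosh − (ẋ₀/ω)·sinh
numerator   = 1.1155 − (0.6720)·1.373609 − (1.3156/2.9877)·0.941701 = -0.222233
denominator = 1 − 1.373609 = -0.373609
p = -0.222233 / -0.373609 = 0.5948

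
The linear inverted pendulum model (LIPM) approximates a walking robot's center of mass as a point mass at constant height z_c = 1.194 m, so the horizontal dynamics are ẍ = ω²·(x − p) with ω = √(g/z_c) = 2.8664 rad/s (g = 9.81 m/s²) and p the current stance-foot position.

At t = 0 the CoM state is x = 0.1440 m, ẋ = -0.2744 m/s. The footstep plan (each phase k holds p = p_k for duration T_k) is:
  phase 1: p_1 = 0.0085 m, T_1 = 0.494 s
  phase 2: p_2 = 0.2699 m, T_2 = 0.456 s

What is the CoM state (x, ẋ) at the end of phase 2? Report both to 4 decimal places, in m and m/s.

x = 0.0619, ẋ = -0.4369

phase 1: p=0.0085, T=0.494, ωT=1.416002, cosh=2.181647, sinh=1.938965; start (x,ẋ)=(0.144000, -0.274400) → end (x,ẋ)=(0.118496, 0.154444)
phase 2: p=0.2699, T=0.456, ωT=1.307078, cosh=1.982986, sinh=1.712376; start (x,ẋ)=(0.118496, 0.154444) → end (x,ẋ)=(0.061933, -0.436881)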